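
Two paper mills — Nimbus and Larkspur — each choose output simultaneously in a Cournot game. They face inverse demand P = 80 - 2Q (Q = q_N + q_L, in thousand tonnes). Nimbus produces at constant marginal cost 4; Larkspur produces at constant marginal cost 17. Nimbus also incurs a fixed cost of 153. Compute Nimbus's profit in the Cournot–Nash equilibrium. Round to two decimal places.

Nimbus's profit: π_N = (80 - 2Q)q_N - (4q_N). Setting ∂π_N/∂q_N = 0: 76 - 4q_N - 2(q_L) = 0.
Larkspur's first-order condition: 63 - 4q_L - 2(q_N) = 0.
Rearranging gives the reaction functions q_N = (76 - 2q_L)/4 and q_L = (63 - 2q_N)/4.
Solving the pair: q_N = 89/6, q_L = 25/3.
Price P = 80 - 2·(139/6) = 101/3.
Nimbus's profit: (101/3 - 4)·(89/6) - 153 = 287.0556.

287.06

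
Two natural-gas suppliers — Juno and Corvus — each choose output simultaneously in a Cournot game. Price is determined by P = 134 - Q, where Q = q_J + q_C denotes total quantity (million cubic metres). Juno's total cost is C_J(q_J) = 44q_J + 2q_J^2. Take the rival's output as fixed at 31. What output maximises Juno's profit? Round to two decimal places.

With the rival's output fixed at 31, Juno's profit is π_J = (134 - 31 - q_J)q_J - (44q_J + 2q_J²) = (103 - q_J)q_J - (44q_J + 2q_J²).
∂π_J/∂q_J = 59 - 6q_J = 0, so q_J = 59/6.

9.83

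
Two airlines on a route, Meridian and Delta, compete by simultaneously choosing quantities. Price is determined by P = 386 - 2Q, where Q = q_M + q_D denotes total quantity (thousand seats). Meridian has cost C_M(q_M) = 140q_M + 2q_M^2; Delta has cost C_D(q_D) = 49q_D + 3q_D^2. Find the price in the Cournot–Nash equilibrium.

281

Meridian's profit: π_M = (386 - 2Q)q_M - (140q_M + 2q_M²). Setting ∂π_M/∂q_M = 0: 246 - 8q_M - 2(q_D) = 0.
Delta's profit: π_D = (386 - 2Q)q_D - (49q_D + 3q_D²). Setting ∂π_D/∂q_D = 0: 337 - 10q_D - 2(q_M) = 0.
Best responses: q_M = (246 - 2q_D)/8, q_D = (337 - 2q_M)/10.
Substituting one into the other gives q_M = 47/2 and q_D = 29.
Total output Q = 105/2, so price P = 386 - 2·(105/2) = 281.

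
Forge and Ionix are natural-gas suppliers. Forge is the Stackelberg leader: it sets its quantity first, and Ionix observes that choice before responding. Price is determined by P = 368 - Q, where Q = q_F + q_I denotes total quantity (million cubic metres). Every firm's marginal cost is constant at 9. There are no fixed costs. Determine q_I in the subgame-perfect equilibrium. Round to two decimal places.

89.75

The follower Ionix best-responds to any q_F: π_I = (368 - Q)q_I - 9q_I.
Follower FOC: 359 - q_F - 2q_I = 0, so q_I(q_F) = (359 - q_F)/2.
The leader anticipates this reaction. Substituting into P = 368 - Q gives P = 377/2 - (1/2)q_F, so π_F = (377/2 - (1/2)q_F)q_F - 9q_F.
Leader FOC: 359/2 - q_F = 0, so q_F = 359/2.
Then q_I = (359 - 359/2)/2 = 359/4.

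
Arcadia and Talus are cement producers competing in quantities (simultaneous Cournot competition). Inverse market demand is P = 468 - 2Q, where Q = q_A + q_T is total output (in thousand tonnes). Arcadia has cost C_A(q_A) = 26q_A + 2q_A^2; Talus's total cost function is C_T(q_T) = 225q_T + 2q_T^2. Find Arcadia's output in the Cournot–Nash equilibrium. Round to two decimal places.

50.83

Arcadia's profit: π_A = (468 - 2Q)q_A - (26q_A + 2q_A²). Setting ∂π_A/∂q_A = 0: 442 - 8q_A - 2(q_T) = 0.
Talus's profit: π_T = (468 - 2Q)q_T - (225q_T + 2q_T²). Setting ∂π_T/∂q_T = 0: 243 - 8q_T - 2(q_A) = 0.
Rearranging gives the reaction functions q_A = (442 - 2q_T)/8 and q_T = (243 - 2q_A)/8.
Solving the pair: q_A = 305/6, q_T = 53/3.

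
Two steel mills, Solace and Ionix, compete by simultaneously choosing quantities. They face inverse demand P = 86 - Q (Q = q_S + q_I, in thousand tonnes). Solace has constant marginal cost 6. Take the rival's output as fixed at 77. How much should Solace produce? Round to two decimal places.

1.50

With the rival's output fixed at 77, Solace's profit is π_S = (86 - 77 - q_S)q_S - (6q_S) = (9 - q_S)q_S - (6q_S).
∂π_S/∂q_S = 3 - 2q_S = 0, so q_S = 3/2.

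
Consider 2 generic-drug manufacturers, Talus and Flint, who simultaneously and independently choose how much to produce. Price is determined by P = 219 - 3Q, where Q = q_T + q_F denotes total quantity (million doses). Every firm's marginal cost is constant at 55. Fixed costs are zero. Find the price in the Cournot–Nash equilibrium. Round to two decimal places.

Each firm earns π_i = (219 - 3Q)q_i - 55q_i.
First-order condition (treating rivals' output as given): 164 - 6q_i - 3q_j = 0.
With identical firms every q_j equals q_i, so q_j = q_i and 164 = 9q_i, giving q_i = 164/9.
Total output Q = 328/9, so price P = 219 - 3·(328/9) = 329/3.

109.67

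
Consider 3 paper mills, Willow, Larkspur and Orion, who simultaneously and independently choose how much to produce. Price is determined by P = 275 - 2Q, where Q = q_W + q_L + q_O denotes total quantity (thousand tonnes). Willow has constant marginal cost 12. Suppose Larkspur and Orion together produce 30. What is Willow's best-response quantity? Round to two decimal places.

With rivals' combined output fixed at 30, Willow's profit is π_W = (275 - 2·30 - 2q_W)q_W - (12q_W) = (215 - 2q_W)q_W - (12q_W).
∂π_W/∂q_W = 203 - 4q_W = 0, so q_W = 203/4.

50.75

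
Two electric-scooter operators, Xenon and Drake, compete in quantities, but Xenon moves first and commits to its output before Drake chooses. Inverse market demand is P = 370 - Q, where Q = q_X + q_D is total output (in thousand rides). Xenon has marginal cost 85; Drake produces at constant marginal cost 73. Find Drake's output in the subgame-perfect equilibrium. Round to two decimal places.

80.25

The follower Drake best-responds to any q_X: π_D = (370 - Q)q_D - 73q_D.
Setting the follower's marginal profit to zero, 297 - q_X - 2q_D = 0, i.e. q_D = (297 - q_X)/2.
Xenon substitutes q_D(q_X) into its own profit: π_X = q_X(370 - q_X - (297 - q_X)/2) - 85q_X = (443/2 - (1/2)q_X)q_X - 85q_X.
Leader FOC: 273/2 - q_X = 0, so q_X = 273/2.
Then q_D = (297 - 273/2)/2 = 321/4.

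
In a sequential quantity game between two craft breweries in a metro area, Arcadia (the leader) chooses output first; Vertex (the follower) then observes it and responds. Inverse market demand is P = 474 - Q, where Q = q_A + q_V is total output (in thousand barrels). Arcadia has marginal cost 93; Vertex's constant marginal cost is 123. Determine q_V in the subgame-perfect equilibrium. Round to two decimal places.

The follower Vertex best-responds to any q_A: π_V = (474 - Q)q_V - 123q_V.
Follower FOC: 351 - q_A - 2q_V = 0, so q_V(q_A) = (351 - q_A)/2.
Arcadia substitutes q_V(q_A) into its own profit: π_A = q_A(474 - q_A - (351 - q_A)/2) - 93q_A = (597/2 - (1/2)q_A)q_A - 93q_A.
The leader's first-order condition 411/2 - q_A = 0 yields q_A = 411/2.
Then q_V = (351 - 411/2)/2 = 291/4.

72.75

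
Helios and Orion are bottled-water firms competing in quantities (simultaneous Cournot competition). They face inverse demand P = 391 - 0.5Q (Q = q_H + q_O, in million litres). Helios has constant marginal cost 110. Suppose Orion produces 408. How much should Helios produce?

With the rival's output fixed at 408, Helios's profit is π_H = (391 - (1/2)·408 - (1/2)q_H)q_H - (110q_H) = (187 - (1/2)q_H)q_H - (110q_H).
∂π_H/∂q_H = 77 - q_H = 0, so q_H = 77.

77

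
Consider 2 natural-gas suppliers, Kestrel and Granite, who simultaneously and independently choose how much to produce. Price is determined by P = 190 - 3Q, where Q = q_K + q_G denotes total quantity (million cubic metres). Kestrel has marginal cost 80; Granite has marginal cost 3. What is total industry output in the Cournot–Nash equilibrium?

Kestrel's profit: π_K = (190 - 3Q)q_K - (80q_K). Setting ∂π_K/∂q_K = 0: 110 - 6q_K - 3(q_G) = 0.
Granite's profit: π_G = (190 - 3Q)q_G - (3q_G). Setting ∂π_G/∂q_G = 0: 187 - 6q_G - 3(q_K) = 0.
Best responses: q_K = (110 - 3q_G)/6, q_G = (187 - 3q_K)/6.
Solving the pair: q_K = 11/3, q_G = 88/3.
Total output Q = 11/3 + 88/3 = 33.

33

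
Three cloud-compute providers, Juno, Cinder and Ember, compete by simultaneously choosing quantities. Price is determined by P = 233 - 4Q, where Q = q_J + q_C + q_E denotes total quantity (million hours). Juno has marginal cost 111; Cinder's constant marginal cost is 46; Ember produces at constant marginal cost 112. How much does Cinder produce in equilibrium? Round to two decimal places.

19.88

Juno's profit: π_J = (233 - 4Q)q_J - (111q_J). Setting ∂π_J/∂q_J = 0: 122 - 8q_J - 4(q_C + q_E) = 0.
Cinder's profit: π_C = (233 - 4Q)q_C - (46q_C). Setting ∂π_C/∂q_C = 0: 187 - 8q_C - 4(q_J + q_E) = 0.
Ember's first-order condition: 121 - 8q_E - 4(q_J + q_C) = 0.
Summing all 3 equations gives 430 − 16Q = 0, hence Q = 215/8.
Back-substituting: q_J = (122 − 215/2)/4 = 29/8, q_C = (187 − 215/2)/4 = 159/8, q_E = (121 − 215/2)/4 = 27/8.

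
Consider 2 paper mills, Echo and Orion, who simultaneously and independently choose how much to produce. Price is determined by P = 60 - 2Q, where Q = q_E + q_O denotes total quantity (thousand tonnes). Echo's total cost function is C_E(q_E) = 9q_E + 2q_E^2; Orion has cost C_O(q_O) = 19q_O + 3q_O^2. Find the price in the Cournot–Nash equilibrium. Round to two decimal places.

42.79

Echo's profit: π_E = (60 - 2Q)q_E - (9q_E + 2q_E²). Setting ∂π_E/∂q_E = 0: 51 - 8q_E - 2(q_O) = 0.
Orion's profit: π_O = (60 - 2Q)q_O - (19q_O + 3q_O²). Setting ∂π_O/∂q_O = 0: 41 - 10q_O - 2(q_E) = 0.
Rearranging gives the reaction functions q_E = (51 - 2q_O)/8 and q_O = (41 - 2q_E)/10.
Substituting one into the other gives q_E = 107/19 and q_O = 113/38.
Total output Q = 327/38, so price P = 60 - 2·(327/38) = 813/19.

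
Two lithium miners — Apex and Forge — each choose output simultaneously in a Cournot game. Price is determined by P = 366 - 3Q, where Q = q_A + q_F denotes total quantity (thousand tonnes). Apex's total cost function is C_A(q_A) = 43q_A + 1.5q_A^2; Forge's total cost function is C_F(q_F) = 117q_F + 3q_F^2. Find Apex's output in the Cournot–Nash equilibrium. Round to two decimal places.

31.61

Apex's profit: π_A = (366 - 3Q)q_A - (43q_A + (3/2)q_A²). Setting ∂π_A/∂q_A = 0: 323 - 9q_A - 3(q_F) = 0.
Forge's profit: π_F = (366 - 3Q)q_F - (117q_F + 3q_F²). Setting ∂π_F/∂q_F = 0: 249 - 12q_F - 3(q_A) = 0.
So q_A = (323 - 3q_F)/9 and q_F = (249 - 3q_A)/12.
Substituting one into the other gives q_A = 1043/33 and q_F = 424/33.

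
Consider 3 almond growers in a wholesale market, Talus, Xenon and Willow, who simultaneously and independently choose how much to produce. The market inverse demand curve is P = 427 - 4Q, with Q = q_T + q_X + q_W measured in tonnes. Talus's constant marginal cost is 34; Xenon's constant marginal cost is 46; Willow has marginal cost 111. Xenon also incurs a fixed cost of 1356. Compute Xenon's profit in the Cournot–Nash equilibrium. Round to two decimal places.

1587.06

Talus's profit: π_T = (427 - 4Q)q_T - (34q_T). Setting ∂π_T/∂q_T = 0: 393 - 8q_T - 4(q_X + q_W) = 0.
Xenon's profit: π_X = (427 - 4Q)q_X - (46q_X). Setting ∂π_X/∂q_X = 0: 381 - 8q_X - 4(q_T + q_W) = 0.
Willow's profit: π_W = (427 - 4Q)q_W - (111q_W). Setting ∂π_W/∂q_W = 0: 316 - 8q_W - 4(q_T + q_X) = 0.
Adding the 3 first-order conditions: 1090 − 16Q = 0, so Q = 545/8.
Back-substituting: q_T = (393 − 545/2)/4 = 241/8, q_X = (381 − 545/2)/4 = 217/8, q_W = (316 − 545/2)/4 = 87/8.
Price P = 427 - 4·(545/8) = 309/2.
Xenon's profit: (309/2 - 46)·(217/8) - 1356 = 1587.0625.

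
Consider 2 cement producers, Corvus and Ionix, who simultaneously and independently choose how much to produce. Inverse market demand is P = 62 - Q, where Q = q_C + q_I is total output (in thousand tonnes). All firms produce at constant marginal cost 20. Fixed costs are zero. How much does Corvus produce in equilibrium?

A representative firm's profit is π_i = q_i(62 - Q) - 20q_i.
Setting ∂π_i/∂q_i = 0 with rivals' quantities fixed: 42 - 2q_i - q_j = 0.
By symmetry each firm produces the same amount; substituting q_j = q_i yields q_i = 42/3 = 14.

14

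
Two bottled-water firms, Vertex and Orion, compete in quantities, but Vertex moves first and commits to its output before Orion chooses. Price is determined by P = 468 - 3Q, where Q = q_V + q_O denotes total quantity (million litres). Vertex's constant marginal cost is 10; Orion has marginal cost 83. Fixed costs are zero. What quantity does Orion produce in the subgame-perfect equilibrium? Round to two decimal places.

19.92

The follower Orion best-responds to any q_V: π_O = (468 - 3Q)q_O - 83q_O.
Setting the follower's marginal profit to zero, 385 - 3q_V - 6q_O = 0, i.e. q_O = (385 - 3q_V)/6.
The leader anticipates this reaction. Substituting into P = 468 - 3Q gives P = 551/2 - (3/2)q_V, so π_V = (551/2 - (3/2)q_V)q_V - 10q_V.
Leader FOC: 531/2 - 3q_V = 0, so q_V = 177/2.
Then q_O = (385 - 3·(177/2))/6 = 239/12.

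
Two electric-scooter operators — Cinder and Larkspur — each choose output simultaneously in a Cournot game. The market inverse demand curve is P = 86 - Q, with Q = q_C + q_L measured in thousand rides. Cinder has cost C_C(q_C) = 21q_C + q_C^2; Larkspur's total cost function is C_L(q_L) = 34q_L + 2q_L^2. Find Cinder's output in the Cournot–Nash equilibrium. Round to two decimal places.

Cinder's profit: π_C = (86 - Q)q_C - (21q_C + q_C²). Setting ∂π_C/∂q_C = 0: 65 - 4q_C - (q_L) = 0.
Larkspur's profit: π_L = (86 - Q)q_L - (34q_L + 2q_L²). Setting ∂π_L/∂q_L = 0: 52 - 6q_L - (q_C) = 0.
Rearranging gives the reaction functions q_C = (65 - q_L)/4 and q_L = (52 - q_C)/6.
Solving the pair: q_C = 338/23, q_L = 143/23.

14.70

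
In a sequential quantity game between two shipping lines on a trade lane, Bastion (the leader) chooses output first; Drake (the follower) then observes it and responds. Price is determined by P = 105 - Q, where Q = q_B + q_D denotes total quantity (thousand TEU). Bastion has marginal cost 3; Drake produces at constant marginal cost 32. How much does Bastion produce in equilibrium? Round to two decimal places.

65.50

The follower Drake best-responds to any q_B: π_D = (105 - Q)q_D - 32q_D.
Follower FOC: 73 - q_B - 2q_D = 0, so q_D(q_B) = (73 - q_B)/2.
The leader anticipates this reaction. Substituting into P = 105 - Q gives P = 137/2 - (1/2)q_B, so π_B = (137/2 - (1/2)q_B)q_B - 3q_B.
The leader's first-order condition 131/2 - q_B = 0 yields q_B = 131/2.
Then q_D = (73 - 131/2)/2 = 15/4.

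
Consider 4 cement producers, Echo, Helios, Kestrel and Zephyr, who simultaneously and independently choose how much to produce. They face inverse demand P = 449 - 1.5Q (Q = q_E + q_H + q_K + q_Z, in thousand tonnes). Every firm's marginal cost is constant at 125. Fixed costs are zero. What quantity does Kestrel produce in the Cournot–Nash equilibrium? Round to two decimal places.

43.20

A representative firm's profit is π_i = q_i(449 - 1.5Q) - 125q_i.
Setting ∂π_i/∂q_i = 0 with rivals' quantities fixed: 324 - 3q_i - (3/2)·Σ_{j≠i} q_j = 0.
With identical firms every q_j equals q_i, so Σ_{j≠i} q_j = 3q_i and 324 = (15/2)q_i, giving q_i = 216/5.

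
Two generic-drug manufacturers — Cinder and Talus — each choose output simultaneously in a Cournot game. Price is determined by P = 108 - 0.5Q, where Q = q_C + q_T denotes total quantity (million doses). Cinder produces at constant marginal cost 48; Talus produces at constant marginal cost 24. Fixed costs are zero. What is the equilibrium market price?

Cinder's profit: π_C = (108 - 0.5Q)q_C - (48q_C). Setting ∂π_C/∂q_C = 0: 60 - q_C - (1/2)(q_T) = 0.
Talus's first-order condition: 84 - q_T - (1/2)(q_C) = 0.
Rearranging gives the reaction functions q_C = (60 - (1/2)q_T) and q_T = (84 - (1/2)q_C).
Substituting one into the other gives q_C = 24 and q_T = 72.
Total output Q = 96, so price P = 108 - (1/2)·96 = 60.

60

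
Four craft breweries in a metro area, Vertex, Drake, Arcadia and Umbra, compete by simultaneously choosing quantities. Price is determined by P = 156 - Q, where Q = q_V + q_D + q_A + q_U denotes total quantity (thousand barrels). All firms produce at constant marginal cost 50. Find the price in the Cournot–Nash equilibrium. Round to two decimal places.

A representative firm's profit is π_i = q_i(156 - Q) - 50q_i.
First-order condition (treating rivals' output as given): 106 - 2q_i - Σ_{j≠i} q_j = 0.
With identical firms every q_j equals q_i, so Σ_{j≠i} q_j = 3q_i and 106 = 5q_i, giving q_i = 106/5.
Total output Q = 424/5, so price P = 156 - 424/5 = 356/5.

71.20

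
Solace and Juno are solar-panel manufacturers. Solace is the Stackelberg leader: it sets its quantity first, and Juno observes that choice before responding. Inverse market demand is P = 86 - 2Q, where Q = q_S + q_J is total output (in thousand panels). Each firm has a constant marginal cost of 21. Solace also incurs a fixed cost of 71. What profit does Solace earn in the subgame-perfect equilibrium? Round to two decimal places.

Solve by backward induction. Given q_S, the follower Juno maximises π_J = (86 - 2q_S - 2q_J)q_J - 21q_J.
Follower FOC: 65 - 2q_S - 4q_J = 0, so q_J(q_S) = (65 - 2q_S)/4.
Solace substitutes q_J(q_S) into its own profit: π_S = q_S(86 - 2q_S - (65 - 2q_S)/2) - 21q_S = (107/2 - q_S)q_S - 21q_S.
Leader FOC: 65/2 - 2q_S = 0, so q_S = 65/4.
Then q_J = (65 - 2·(65/4))/4 = 65/8.
Price P = 86 - 2·(195/8) = 149/4.
Solace's profit: (149/4 - 21)·(65/4) - 71 = 193.0625.

193.06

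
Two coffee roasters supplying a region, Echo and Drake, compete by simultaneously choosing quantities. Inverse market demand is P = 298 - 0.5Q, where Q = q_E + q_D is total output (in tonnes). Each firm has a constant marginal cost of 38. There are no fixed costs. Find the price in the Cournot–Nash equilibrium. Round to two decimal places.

124.67

A representative firm's profit is π_i = q_i(298 - 0.5Q) - 38q_i.
Setting ∂π_i/∂q_i = 0 with rivals' quantities fixed: 260 - q_i - (1/2)q_j = 0.
With identical firms every q_j equals q_i, so q_j = q_i and 260 = (3/2)q_i, giving q_i = 520/3.
Total output Q = 1040/3, so price P = 298 - (1/2)·(1040/3) = 374/3.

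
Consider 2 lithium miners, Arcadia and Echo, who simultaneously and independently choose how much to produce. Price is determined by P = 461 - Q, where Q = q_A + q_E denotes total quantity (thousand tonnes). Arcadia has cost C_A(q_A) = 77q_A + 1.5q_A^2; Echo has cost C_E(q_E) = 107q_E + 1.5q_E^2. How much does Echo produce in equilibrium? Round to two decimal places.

Arcadia's profit: π_A = (461 - Q)q_A - (77q_A + (3/2)q_A²). Setting ∂π_A/∂q_A = 0: 384 - 5q_A - (q_E) = 0.
Echo's profit: π_E = (461 - Q)q_E - (107q_E + (3/2)q_E²). Setting ∂π_E/∂q_E = 0: 354 - 5q_E - (q_A) = 0.
Best responses: q_A = (384 - q_E)/5, q_E = (354 - q_A)/5.
Solving the pair: q_A = 261/4, q_E = 231/4.

57.75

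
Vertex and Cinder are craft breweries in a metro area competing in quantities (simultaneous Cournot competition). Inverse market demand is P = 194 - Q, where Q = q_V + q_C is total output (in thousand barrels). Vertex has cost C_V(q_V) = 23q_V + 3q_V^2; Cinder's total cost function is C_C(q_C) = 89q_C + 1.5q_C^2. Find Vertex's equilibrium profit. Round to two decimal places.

1479.29

Vertex's profit: π_V = (194 - Q)q_V - (23q_V + 3q_V²). Setting ∂π_V/∂q_V = 0: 171 - 8q_V - (q_C) = 0.
Cinder's profit: π_C = (194 - Q)q_C - (89q_C + (3/2)q_C²). Setting ∂π_C/∂q_C = 0: 105 - 5q_C - (q_V) = 0.
Best responses: q_V = (171 - q_C)/8, q_C = (105 - q_V)/5.
Solving the pair: q_V = 250/13, q_C = 223/13.
Price P = 194 - 473/13 = 157.6154.
Vertex's profit: 157.6154·(250/13) - 23·(250/13) - 3(250/13)² = 1479.2899.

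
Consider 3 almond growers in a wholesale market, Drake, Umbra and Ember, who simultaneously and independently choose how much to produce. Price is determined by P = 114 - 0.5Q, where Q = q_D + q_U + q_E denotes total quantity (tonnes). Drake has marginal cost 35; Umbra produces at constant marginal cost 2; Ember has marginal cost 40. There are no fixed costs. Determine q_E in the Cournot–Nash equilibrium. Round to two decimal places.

Drake's profit: π_D = (114 - 0.5Q)q_D - (35q_D). Setting ∂π_D/∂q_D = 0: 79 - q_D - (1/2)(q_U + q_E) = 0.
Umbra's first-order condition: 112 - q_U - (1/2)(q_D + q_E) = 0.
Ember's profit: π_E = (114 - 0.5Q)q_E - (40q_E). Setting ∂π_E/∂q_E = 0: 74 - q_E - (1/2)(q_D + q_U) = 0.
Adding the 3 first-order conditions: 265 − 2Q = 0, so Q = 265/2.
Back-substituting: q_D = (79 − 265/4)/(1/2) = 51/2, q_U = (112 − 265/4)/(1/2) = 183/2, q_E = (74 − 265/4)/(1/2) = 31/2.

15.50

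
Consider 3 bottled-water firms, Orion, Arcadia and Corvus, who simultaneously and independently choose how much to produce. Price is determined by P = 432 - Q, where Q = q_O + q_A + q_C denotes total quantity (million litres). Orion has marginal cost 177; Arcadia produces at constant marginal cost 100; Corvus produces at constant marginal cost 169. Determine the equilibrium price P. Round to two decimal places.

Orion's profit: π_O = (432 - Q)q_O - (177q_O). Setting ∂π_O/∂q_O = 0: 255 - 2q_O - (q_A + q_C) = 0.
Arcadia's first-order condition: 332 - 2q_A - (q_O + q_C) = 0.
Corvus's first-order condition: 263 - 2q_C - (q_O + q_A) = 0.
Summing all 3 equations gives 850 − 4Q = 0, hence Q = 425/2.
Back-substituting: q_O = (255 − 425/2) = 85/2, q_A = (332 − 425/2) = 239/2, q_C = (263 − 425/2) = 101/2.
Total output Q = 425/2, so price P = 432 - 425/2 = 439/2.

219.50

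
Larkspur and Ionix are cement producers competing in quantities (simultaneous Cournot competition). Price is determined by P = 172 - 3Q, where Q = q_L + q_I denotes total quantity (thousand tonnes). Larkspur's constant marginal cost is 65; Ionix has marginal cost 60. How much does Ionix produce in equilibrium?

13

Larkspur's profit: π_L = (172 - 3Q)q_L - (65q_L). Setting ∂π_L/∂q_L = 0: 107 - 6q_L - 3(q_I) = 0.
Ionix's profit: π_I = (172 - 3Q)q_I - (60q_I). Setting ∂π_I/∂q_I = 0: 112 - 6q_I - 3(q_L) = 0.
Rearranging gives the reaction functions q_L = (107 - 3q_I)/6 and q_I = (112 - 3q_L)/6.
Substituting one into the other gives q_L = 34/3 and q_I = 13.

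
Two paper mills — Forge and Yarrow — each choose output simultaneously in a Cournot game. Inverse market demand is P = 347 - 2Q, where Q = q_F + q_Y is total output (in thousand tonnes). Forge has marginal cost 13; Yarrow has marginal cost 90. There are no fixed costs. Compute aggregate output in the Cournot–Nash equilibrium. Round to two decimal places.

98.50

Forge's profit: π_F = (347 - 2Q)q_F - (13q_F). Setting ∂π_F/∂q_F = 0: 334 - 4q_F - 2(q_Y) = 0.
Yarrow's profit: π_Y = (347 - 2Q)q_Y - (90q_Y). Setting ∂π_Y/∂q_Y = 0: 257 - 4q_Y - 2(q_F) = 0.
Best responses: q_F = (334 - 2q_Y)/4, q_Y = (257 - 2q_F)/4.
Substituting one into the other gives q_F = 137/2 and q_Y = 30.
Total output Q = 137/2 + 30 = 197/2.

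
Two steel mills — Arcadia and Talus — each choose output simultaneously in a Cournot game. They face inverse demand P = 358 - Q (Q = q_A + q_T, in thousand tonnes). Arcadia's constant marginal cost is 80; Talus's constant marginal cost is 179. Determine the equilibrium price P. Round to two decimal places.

Arcadia's profit: π_A = (358 - Q)q_A - (80q_A). Setting ∂π_A/∂q_A = 0: 278 - 2q_A - (q_T) = 0.
Talus's first-order condition: 179 - 2q_T - (q_A) = 0.
So q_A = (278 - q_T)/2 and q_T = (179 - q_A)/2.
Solving the pair: q_A = 377/3, q_T = 80/3.
Total output Q = 457/3, so price P = 358 - 457/3 = 617/3.

205.67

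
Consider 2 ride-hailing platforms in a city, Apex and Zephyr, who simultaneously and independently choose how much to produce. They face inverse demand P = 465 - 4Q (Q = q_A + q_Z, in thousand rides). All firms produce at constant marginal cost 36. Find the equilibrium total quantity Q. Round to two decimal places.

71.50

A representative firm's profit is π_i = q_i(465 - 4Q) - 36q_i.
Setting ∂π_i/∂q_i = 0 with rivals' quantities fixed: 429 - 8q_i - 4q_j = 0.
By symmetry each firm produces the same amount; substituting q_j = q_i yields q_i = 429/12 = 143/4.
Total output Q = 143/4 + 143/4 = 143/2.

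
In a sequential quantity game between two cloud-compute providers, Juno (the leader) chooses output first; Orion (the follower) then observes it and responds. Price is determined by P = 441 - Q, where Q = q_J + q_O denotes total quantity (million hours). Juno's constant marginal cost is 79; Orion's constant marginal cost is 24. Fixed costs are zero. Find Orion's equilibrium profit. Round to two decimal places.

17358.06

The follower Orion best-responds to any q_J: π_O = (441 - Q)q_O - 24q_O.
∂π_O/∂q_O = 417 - q_J - 2q_O = 0 gives the reaction function q_O = (417 - q_J)/2.
Juno substitutes q_O(q_J) into its own profit: π_J = q_J(441 - q_J - (417 - q_J)/2) - 79q_J = (465/2 - (1/2)q_J)q_J - 79q_J.
Leader FOC: 307/2 - q_J = 0, so q_J = 307/2.
Then q_O = (417 - 307/2)/2 = 527/4.
Price P = 441 - 1141/4 = 623/4.
Orion's profit: (623/4 - 24)·(527/4) = 17358.0625.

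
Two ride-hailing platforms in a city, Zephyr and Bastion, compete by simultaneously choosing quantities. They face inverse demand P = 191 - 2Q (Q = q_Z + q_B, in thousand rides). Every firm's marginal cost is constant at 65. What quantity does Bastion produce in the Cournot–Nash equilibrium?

21

A representative firm's profit is π_i = q_i(191 - 2Q) - 65q_i.
First-order condition (treating rivals' output as given): 126 - 4q_i - 2q_j = 0.
By symmetry each firm produces the same amount; substituting q_j = q_i yields q_i = 126/6 = 21.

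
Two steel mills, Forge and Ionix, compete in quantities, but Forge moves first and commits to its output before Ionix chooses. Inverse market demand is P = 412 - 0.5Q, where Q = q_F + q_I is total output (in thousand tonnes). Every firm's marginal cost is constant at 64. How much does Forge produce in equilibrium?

348

Solve by backward induction. Given q_F, the follower Ionix maximises π_I = (412 - (1/2)q_F - (1/2)q_I)q_I - 64q_I.
∂π_I/∂q_I = 348 - (1/2)q_F - q_I = 0 gives the reaction function q_I = (348 - (1/2)q_F).
Forge substitutes q_I(q_F) into its own profit: π_F = q_F(412 - (1/2)q_F - (348 - (1/2)q_F)/2) - 64q_F = (238 - (1/4)q_F)q_F - 64q_F.
Leader FOC: 174 - (1/2)q_F = 0, so q_F = 348.
Then q_I = (348 - (1/2)·348) = 174.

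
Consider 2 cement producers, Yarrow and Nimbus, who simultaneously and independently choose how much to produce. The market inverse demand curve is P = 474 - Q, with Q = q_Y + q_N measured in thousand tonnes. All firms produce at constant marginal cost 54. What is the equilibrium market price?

A representative firm's profit is π_i = q_i(474 - Q) - 54q_i.
First-order condition (treating rivals' output as given): 420 - 2q_i - q_j = 0.
With identical firms every q_j equals q_i, so q_j = q_i and 420 = 3q_i, giving q_i = 140.
Total output Q = 280, so price P = 474 - 280 = 194.

194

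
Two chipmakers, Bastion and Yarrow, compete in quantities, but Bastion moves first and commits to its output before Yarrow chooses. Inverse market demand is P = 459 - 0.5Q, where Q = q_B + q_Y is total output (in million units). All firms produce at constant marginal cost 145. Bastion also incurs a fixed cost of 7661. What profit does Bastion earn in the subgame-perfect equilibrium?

The follower Yarrow best-responds to any q_B: π_Y = (459 - 0.5Q)q_Y - 145q_Y.
Follower FOC: 314 - (1/2)q_B - q_Y = 0, so q_Y(q_B) = (314 - (1/2)q_B).
Bastion substitutes q_Y(q_B) into its own profit: π_B = q_B(459 - (1/2)q_B - (314 - (1/2)q_B)/2) - 145q_B = (302 - (1/4)q_B)q_B - 145q_B.
Maximising: ∂π_B/∂q_B = 157 - (1/2)q_B = 0, giving q_B = 314.
Then q_Y = (314 - (1/2)·314) = 157.
Price P = 459 - (1/2)·471 = 447/2.
Bastion's profit: (447/2 - 145)·314 - 7661 = 16988.

16988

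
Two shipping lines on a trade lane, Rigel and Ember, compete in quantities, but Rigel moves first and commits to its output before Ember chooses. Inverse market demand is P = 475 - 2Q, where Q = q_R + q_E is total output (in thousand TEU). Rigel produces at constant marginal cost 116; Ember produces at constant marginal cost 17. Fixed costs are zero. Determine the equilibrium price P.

181

The follower Ember best-responds to any q_R: π_E = (475 - 2Q)q_E - 17q_E.
Follower FOC: 458 - 2q_R - 4q_E = 0, so q_E(q_R) = (458 - 2q_R)/4.
Rigel substitutes q_E(q_R) into its own profit: π_R = q_R(475 - 2q_R - (458 - 2q_R)/2) - 116q_R = (246 - q_R)q_R - 116q_R.
Maximising: ∂π_R/∂q_R = 130 - 2q_R = 0, giving q_R = 65.
Then q_E = (458 - 2·65)/4 = 82.
Total output Q = 147, so price P = 475 - 2·147 = 181.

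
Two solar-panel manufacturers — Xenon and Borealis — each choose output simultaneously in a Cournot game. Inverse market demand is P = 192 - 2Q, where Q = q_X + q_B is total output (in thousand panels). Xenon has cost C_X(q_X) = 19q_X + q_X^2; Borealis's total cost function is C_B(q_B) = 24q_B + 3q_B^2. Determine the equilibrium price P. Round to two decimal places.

Xenon's profit: π_X = (192 - 2Q)q_X - (19q_X + q_X²). Setting ∂π_X/∂q_X = 0: 173 - 6q_X - 2(q_B) = 0.
Borealis's first-order condition: 168 - 10q_B - 2(q_X) = 0.
So q_X = (173 - 2q_B)/6 and q_B = (168 - 2q_X)/10.
Substituting one into the other gives q_X = 697/28 and q_B = 331/28.
Total output Q = 257/7, so price P = 192 - 2·(257/7) = 830/7.

118.57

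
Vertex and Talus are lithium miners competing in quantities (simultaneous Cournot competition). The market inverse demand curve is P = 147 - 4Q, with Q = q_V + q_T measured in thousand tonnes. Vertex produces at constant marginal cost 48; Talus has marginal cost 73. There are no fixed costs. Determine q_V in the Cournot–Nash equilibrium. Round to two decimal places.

Vertex's profit: π_V = (147 - 4Q)q_V - (48q_V). Setting ∂π_V/∂q_V = 0: 99 - 8q_V - 4(q_T) = 0.
Talus's first-order condition: 74 - 8q_T - 4(q_V) = 0.
Best responses: q_V = (99 - 4q_T)/8, q_T = (74 - 4q_V)/8.
Substituting one into the other gives q_V = 31/3 and q_T = 49/12.

10.33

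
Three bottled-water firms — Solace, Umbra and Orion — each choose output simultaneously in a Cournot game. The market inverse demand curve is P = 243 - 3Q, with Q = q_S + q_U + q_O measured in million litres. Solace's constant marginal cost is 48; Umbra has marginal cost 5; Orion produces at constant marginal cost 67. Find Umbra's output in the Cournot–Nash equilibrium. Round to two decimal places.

Solace's profit: π_S = (243 - 3Q)q_S - (48q_S). Setting ∂π_S/∂q_S = 0: 195 - 6q_S - 3(q_U + q_O) = 0.
Umbra's first-order condition: 238 - 6q_U - 3(q_S + q_O) = 0.
Orion's first-order condition: 176 - 6q_O - 3(q_S + q_U) = 0.
Adding the 3 conditions: 609 − 6Q − 6Q = 0, i.e. Q = 203/4.
Back-substituting: q_S = (195 − 609/4)/3 = 57/4, q_U = (238 − 609/4)/3 = 343/12, q_O = (176 − 609/4)/3 = 95/12.

28.58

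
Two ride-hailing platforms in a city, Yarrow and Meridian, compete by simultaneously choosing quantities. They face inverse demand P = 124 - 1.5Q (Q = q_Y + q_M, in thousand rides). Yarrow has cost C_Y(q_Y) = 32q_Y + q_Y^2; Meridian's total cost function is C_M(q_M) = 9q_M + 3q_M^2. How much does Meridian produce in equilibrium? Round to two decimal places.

Yarrow's profit: π_Y = (124 - 1.5Q)q_Y - (32q_Y + q_Y²). Setting ∂π_Y/∂q_Y = 0: 92 - 5q_Y - (3/2)(q_M) = 0.
Meridian's profit: π_M = (124 - 1.5Q)q_M - (9q_M + 3q_M²). Setting ∂π_M/∂q_M = 0: 115 - 9q_M - (3/2)(q_Y) = 0.
Best responses: q_Y = (92 - (3/2)q_M)/5, q_M = (115 - (3/2)q_Y)/9.
Substituting one into the other gives q_Y = 46/3 and q_M = 92/9.

10.22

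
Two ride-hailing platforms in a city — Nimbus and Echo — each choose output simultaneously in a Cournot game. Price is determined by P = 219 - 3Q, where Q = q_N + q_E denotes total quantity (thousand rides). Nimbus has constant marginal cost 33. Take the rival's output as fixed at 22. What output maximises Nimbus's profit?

20

With the rival's output fixed at 22, Nimbus's profit is π_N = (219 - 3·22 - 3q_N)q_N - (33q_N) = (153 - 3q_N)q_N - (33q_N).
∂π_N/∂q_N = 120 - 6q_N = 0, so q_N = 20.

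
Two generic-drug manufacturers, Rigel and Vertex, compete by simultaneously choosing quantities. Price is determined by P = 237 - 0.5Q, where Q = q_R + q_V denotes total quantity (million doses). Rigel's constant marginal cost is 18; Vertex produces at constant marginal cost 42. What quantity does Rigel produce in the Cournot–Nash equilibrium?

162

Rigel's profit: π_R = (237 - 0.5Q)q_R - (18q_R). Setting ∂π_R/∂q_R = 0: 219 - q_R - (1/2)(q_V) = 0.
Vertex's profit: π_V = (237 - 0.5Q)q_V - (42q_V). Setting ∂π_V/∂q_V = 0: 195 - q_V - (1/2)(q_R) = 0.
Rearranging gives the reaction functions q_R = (219 - (1/2)q_V) and q_V = (195 - (1/2)q_R).
Solving the pair: q_R = 162, q_V = 114.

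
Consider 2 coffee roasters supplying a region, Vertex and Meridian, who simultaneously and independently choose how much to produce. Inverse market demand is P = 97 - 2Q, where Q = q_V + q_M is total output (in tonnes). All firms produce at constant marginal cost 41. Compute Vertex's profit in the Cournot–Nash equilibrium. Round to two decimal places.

Each firm earns π_i = (97 - 2Q)q_i - 41q_i.
Setting ∂π_i/∂q_i = 0 with rivals' quantities fixed: 56 - 4q_i - 2q_j = 0.
By symmetry each firm produces the same amount; substituting q_j = q_i yields q_i = 56/6 = 28/3.
Price P = 97 - 2·(56/3) = 179/3.
Vertex's profit: (179/3 - 41)·(28/3) = 1568/9.

174.22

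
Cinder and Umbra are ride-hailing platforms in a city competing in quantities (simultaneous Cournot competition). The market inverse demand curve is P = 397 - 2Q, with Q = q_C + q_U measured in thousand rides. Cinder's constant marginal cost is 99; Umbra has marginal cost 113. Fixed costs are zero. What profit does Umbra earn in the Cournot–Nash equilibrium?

Cinder's profit: π_C = (397 - 2Q)q_C - (99q_C). Setting ∂π_C/∂q_C = 0: 298 - 4q_C - 2(q_U) = 0.
Umbra's profit: π_U = (397 - 2Q)q_U - (113q_U). Setting ∂π_U/∂q_U = 0: 284 - 4q_U - 2(q_C) = 0.
Best responses: q_C = (298 - 2q_U)/4, q_U = (284 - 2q_C)/4.
Solving the pair: q_C = 52, q_U = 45.
Price P = 397 - 2·97 = 203.
Umbra's profit: (203 - 113)·45 = 4050.

4050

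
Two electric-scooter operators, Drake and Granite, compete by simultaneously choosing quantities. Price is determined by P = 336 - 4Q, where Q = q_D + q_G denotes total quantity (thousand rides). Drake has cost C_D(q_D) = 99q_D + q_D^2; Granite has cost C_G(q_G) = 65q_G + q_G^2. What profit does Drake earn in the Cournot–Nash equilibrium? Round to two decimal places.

1171.91

Drake's profit: π_D = (336 - 4Q)q_D - (99q_D + q_D²). Setting ∂π_D/∂q_D = 0: 237 - 10q_D - 4(q_G) = 0.
Granite's profit: π_G = (336 - 4Q)q_G - (65q_G + q_G²). Setting ∂π_G/∂q_G = 0: 271 - 10q_G - 4(q_D) = 0.
So q_D = (237 - 4q_G)/10 and q_G = (271 - 4q_D)/10.
Solving the pair: q_D = 643/42, q_G = 881/42.
Price P = 336 - 4·(254/7) = 1336/7.
Drake's profit: (1336/7)·(643/42) - 99·(643/42) - (643/42)² = 1171.9076.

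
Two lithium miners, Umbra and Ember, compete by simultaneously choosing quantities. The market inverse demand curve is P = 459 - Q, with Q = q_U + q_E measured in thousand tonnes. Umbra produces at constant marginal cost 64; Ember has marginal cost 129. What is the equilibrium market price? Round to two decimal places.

Umbra's profit: π_U = (459 - Q)q_U - (64q_U). Setting ∂π_U/∂q_U = 0: 395 - 2q_U - (q_E) = 0.
Ember's profit: π_E = (459 - Q)q_E - (129q_E). Setting ∂π_E/∂q_E = 0: 330 - 2q_E - (q_U) = 0.
Rearranging gives the reaction functions q_U = (395 - q_E)/2 and q_E = (330 - q_U)/2.
Substituting one into the other gives q_U = 460/3 and q_E = 265/3.
Total output Q = 725/3, so price P = 459 - 725/3 = 652/3.

217.33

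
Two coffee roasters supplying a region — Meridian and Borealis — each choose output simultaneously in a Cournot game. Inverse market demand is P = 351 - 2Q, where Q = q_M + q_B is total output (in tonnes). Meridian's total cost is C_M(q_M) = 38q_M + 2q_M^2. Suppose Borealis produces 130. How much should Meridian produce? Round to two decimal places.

6.63

With the rival's output fixed at 130, Meridian's profit is π_M = (351 - 2·130 - 2q_M)q_M - (38q_M + 2q_M²) = (91 - 2q_M)q_M - (38q_M + 2q_M²).
∂π_M/∂q_M = 53 - 8q_M = 0, so q_M = 53/8.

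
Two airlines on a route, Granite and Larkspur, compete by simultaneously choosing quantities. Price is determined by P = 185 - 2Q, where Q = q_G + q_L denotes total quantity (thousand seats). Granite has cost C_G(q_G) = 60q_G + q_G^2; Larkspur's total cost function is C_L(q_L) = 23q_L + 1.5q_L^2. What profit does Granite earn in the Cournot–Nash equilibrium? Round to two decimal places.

630.75

Granite's profit: π_G = (185 - 2Q)q_G - (60q_G + q_G²). Setting ∂π_G/∂q_G = 0: 125 - 6q_G - 2(q_L) = 0.
Larkspur's profit: π_L = (185 - 2Q)q_L - (23q_L + (3/2)q_L²). Setting ∂π_L/∂q_L = 0: 162 - 7q_L - 2(q_G) = 0.
So q_G = (125 - 2q_L)/6 and q_L = (162 - 2q_G)/7.
Substituting one into the other gives q_G = 29/2 and q_L = 19.
Price P = 185 - 2·(67/2) = 118.
Granite's profit: 118·(29/2) - 60·(29/2) - (29/2)² = 630.7500.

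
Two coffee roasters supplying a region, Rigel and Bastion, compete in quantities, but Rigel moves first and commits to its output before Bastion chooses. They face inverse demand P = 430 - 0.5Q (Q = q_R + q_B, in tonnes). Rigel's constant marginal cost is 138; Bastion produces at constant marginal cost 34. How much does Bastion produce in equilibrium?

302

Solve by backward induction. Given q_R, the follower Bastion maximises π_B = (430 - (1/2)q_R - (1/2)q_B)q_B - 34q_B.
Setting the follower's marginal profit to zero, 396 - (1/2)q_R - q_B = 0, i.e. q_B = (396 - (1/2)q_R).
Rigel substitutes q_B(q_R) into its own profit: π_R = q_R(430 - (1/2)q_R - (396 - (1/2)q_R)/2) - 138q_R = (232 - (1/4)q_R)q_R - 138q_R.
Maximising: ∂π_R/∂q_R = 94 - (1/2)q_R = 0, giving q_R = 188.
Then q_B = (396 - (1/2)·188) = 302.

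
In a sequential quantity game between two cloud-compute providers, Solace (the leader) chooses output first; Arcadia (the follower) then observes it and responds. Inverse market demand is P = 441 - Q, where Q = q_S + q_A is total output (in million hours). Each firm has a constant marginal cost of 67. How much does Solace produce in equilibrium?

187

The follower Arcadia best-responds to any q_S: π_A = (441 - Q)q_A - 67q_A.
Setting the follower's marginal profit to zero, 374 - q_S - 2q_A = 0, i.e. q_A = (374 - q_S)/2.
Solace substitutes q_A(q_S) into its own profit: π_S = q_S(441 - q_S - (374 - q_S)/2) - 67q_S = (254 - (1/2)q_S)q_S - 67q_S.
Maximising: ∂π_S/∂q_S = 187 - q_S = 0, giving q_S = 187.
Then q_A = (374 - 187)/2 = 187/2.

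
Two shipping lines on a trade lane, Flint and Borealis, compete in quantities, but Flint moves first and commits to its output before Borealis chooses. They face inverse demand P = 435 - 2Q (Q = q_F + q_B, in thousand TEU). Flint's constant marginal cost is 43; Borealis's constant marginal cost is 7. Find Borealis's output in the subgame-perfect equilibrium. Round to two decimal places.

The follower Borealis best-responds to any q_F: π_B = (435 - 2Q)q_B - 7q_B.
∂π_B/∂q_B = 428 - 2q_F - 4q_B = 0 gives the reaction function q_B = (428 - 2q_F)/4.
The leader anticipates this reaction. Substituting into P = 435 - 2Q gives P = 221 - q_F, so π_F = (221 - q_F)q_F - 43q_F.
Leader FOC: 178 - 2q_F = 0, so q_F = 89.
Then q_B = (428 - 2·89)/4 = 125/2.

62.50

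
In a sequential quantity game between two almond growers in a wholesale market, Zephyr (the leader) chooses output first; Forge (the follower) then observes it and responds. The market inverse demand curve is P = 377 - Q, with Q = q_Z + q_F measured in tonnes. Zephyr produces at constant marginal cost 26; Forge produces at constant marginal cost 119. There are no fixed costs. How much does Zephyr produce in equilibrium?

The follower Forge best-responds to any q_Z: π_F = (377 - Q)q_F - 119q_F.
∂π_F/∂q_F = 258 - q_Z - 2q_F = 0 gives the reaction function q_F = (258 - q_Z)/2.
The leader anticipates this reaction. Substituting into P = 377 - Q gives P = 248 - (1/2)q_Z, so π_Z = (248 - (1/2)q_Z)q_Z - 26q_Z.
Maximising: ∂π_Z/∂q_Z = 222 - q_Z = 0, giving q_Z = 222.
Then q_F = (258 - 222)/2 = 18.

222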